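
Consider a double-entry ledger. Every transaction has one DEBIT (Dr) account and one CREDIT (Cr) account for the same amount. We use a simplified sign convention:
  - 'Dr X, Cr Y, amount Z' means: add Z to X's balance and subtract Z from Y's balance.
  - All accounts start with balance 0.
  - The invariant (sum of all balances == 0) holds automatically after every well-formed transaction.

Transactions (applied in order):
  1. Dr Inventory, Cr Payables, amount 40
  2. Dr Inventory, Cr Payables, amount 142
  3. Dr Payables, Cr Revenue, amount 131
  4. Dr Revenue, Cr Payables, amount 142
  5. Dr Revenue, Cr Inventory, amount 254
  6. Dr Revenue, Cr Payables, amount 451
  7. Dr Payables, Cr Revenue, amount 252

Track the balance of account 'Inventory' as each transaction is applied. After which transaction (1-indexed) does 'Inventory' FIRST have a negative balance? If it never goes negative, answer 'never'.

Answer: 5

Derivation:
After txn 1: Inventory=40
After txn 2: Inventory=182
After txn 3: Inventory=182
After txn 4: Inventory=182
After txn 5: Inventory=-72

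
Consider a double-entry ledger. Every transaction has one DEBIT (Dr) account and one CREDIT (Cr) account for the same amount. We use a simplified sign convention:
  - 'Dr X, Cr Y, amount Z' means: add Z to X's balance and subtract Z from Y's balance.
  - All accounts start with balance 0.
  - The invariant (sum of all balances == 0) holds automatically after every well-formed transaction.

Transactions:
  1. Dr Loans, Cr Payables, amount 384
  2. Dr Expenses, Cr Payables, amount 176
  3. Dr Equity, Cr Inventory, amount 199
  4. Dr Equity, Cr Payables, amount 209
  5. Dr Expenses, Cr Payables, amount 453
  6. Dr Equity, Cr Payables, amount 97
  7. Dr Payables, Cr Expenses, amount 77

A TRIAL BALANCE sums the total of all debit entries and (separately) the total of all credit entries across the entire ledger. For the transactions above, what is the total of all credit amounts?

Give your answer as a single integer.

Answer: 1595

Derivation:
Txn 1: credit+=384
Txn 2: credit+=176
Txn 3: credit+=199
Txn 4: credit+=209
Txn 5: credit+=453
Txn 6: credit+=97
Txn 7: credit+=77
Total credits = 1595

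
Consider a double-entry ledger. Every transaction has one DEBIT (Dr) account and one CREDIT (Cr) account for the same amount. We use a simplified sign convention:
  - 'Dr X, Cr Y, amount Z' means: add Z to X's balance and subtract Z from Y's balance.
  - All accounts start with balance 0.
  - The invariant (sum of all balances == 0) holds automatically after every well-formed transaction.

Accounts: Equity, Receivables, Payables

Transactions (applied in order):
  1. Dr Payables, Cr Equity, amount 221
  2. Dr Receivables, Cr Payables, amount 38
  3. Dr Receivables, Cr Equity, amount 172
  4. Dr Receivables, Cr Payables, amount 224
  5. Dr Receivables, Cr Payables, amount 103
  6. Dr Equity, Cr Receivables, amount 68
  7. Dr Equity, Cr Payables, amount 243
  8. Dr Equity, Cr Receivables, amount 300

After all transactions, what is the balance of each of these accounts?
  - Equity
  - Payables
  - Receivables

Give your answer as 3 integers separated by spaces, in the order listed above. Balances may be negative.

Answer: 218 -387 169

Derivation:
After txn 1 (Dr Payables, Cr Equity, amount 221): Equity=-221 Payables=221
After txn 2 (Dr Receivables, Cr Payables, amount 38): Equity=-221 Payables=183 Receivables=38
After txn 3 (Dr Receivables, Cr Equity, amount 172): Equity=-393 Payables=183 Receivables=210
After txn 4 (Dr Receivables, Cr Payables, amount 224): Equity=-393 Payables=-41 Receivables=434
After txn 5 (Dr Receivables, Cr Payables, amount 103): Equity=-393 Payables=-144 Receivables=537
After txn 6 (Dr Equity, Cr Receivables, amount 68): Equity=-325 Payables=-144 Receivables=469
After txn 7 (Dr Equity, Cr Payables, amount 243): Equity=-82 Payables=-387 Receivables=469
After txn 8 (Dr Equity, Cr Receivables, amount 300): Equity=218 Payables=-387 Receivables=169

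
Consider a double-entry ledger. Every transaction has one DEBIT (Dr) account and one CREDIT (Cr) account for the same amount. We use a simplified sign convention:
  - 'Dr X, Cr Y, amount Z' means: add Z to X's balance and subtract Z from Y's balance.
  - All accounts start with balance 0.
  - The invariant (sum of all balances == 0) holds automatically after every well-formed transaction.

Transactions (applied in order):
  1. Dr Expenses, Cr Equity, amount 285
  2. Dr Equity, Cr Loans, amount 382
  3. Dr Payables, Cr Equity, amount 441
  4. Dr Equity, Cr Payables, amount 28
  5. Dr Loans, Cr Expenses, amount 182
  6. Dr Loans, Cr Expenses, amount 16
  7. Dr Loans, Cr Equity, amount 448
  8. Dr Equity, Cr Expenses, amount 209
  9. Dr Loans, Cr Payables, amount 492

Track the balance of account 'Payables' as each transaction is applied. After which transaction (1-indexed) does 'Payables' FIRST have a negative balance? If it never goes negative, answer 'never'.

After txn 1: Payables=0
After txn 2: Payables=0
After txn 3: Payables=441
After txn 4: Payables=413
After txn 5: Payables=413
After txn 6: Payables=413
After txn 7: Payables=413
After txn 8: Payables=413
After txn 9: Payables=-79

Answer: 9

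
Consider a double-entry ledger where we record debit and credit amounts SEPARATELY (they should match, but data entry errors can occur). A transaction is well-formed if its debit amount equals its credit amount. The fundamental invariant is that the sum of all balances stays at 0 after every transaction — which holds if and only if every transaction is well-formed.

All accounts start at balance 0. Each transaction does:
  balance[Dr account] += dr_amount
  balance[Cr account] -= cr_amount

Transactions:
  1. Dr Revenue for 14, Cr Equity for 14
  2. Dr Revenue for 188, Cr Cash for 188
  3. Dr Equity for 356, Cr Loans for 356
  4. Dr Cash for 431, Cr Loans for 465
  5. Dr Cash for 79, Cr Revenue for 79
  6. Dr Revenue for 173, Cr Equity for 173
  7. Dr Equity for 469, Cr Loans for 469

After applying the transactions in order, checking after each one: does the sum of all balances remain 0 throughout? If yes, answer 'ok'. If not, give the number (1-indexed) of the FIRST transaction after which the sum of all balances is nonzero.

After txn 1: dr=14 cr=14 sum_balances=0
After txn 2: dr=188 cr=188 sum_balances=0
After txn 3: dr=356 cr=356 sum_balances=0
After txn 4: dr=431 cr=465 sum_balances=-34
After txn 5: dr=79 cr=79 sum_balances=-34
After txn 6: dr=173 cr=173 sum_balances=-34
After txn 7: dr=469 cr=469 sum_balances=-34

Answer: 4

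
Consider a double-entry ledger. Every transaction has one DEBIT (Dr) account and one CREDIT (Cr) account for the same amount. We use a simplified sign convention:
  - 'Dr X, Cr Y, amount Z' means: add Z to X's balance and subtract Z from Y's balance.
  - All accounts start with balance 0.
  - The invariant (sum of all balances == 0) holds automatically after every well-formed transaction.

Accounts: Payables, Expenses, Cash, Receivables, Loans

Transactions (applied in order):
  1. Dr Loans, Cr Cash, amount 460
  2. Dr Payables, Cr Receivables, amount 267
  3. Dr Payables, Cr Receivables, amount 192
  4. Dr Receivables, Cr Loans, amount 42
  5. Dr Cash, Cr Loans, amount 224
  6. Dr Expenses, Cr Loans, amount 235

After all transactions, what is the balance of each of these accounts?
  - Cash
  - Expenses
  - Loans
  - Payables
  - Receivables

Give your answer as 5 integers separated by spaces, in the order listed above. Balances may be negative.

Answer: -236 235 -41 459 -417

Derivation:
After txn 1 (Dr Loans, Cr Cash, amount 460): Cash=-460 Loans=460
After txn 2 (Dr Payables, Cr Receivables, amount 267): Cash=-460 Loans=460 Payables=267 Receivables=-267
After txn 3 (Dr Payables, Cr Receivables, amount 192): Cash=-460 Loans=460 Payables=459 Receivables=-459
After txn 4 (Dr Receivables, Cr Loans, amount 42): Cash=-460 Loans=418 Payables=459 Receivables=-417
After txn 5 (Dr Cash, Cr Loans, amount 224): Cash=-236 Loans=194 Payables=459 Receivables=-417
After txn 6 (Dr Expenses, Cr Loans, amount 235): Cash=-236 Expenses=235 Loans=-41 Payables=459 Receivables=-417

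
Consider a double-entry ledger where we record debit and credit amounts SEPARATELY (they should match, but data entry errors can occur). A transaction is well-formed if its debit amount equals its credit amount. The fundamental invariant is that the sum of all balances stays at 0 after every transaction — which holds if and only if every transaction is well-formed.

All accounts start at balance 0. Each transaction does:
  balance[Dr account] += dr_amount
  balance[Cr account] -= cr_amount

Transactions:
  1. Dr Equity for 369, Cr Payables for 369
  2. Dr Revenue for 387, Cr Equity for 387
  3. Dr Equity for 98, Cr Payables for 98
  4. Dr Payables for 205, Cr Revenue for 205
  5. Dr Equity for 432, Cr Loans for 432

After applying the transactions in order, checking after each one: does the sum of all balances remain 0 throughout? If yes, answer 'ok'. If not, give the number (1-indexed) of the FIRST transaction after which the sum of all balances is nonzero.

Answer: ok

Derivation:
After txn 1: dr=369 cr=369 sum_balances=0
After txn 2: dr=387 cr=387 sum_balances=0
After txn 3: dr=98 cr=98 sum_balances=0
After txn 4: dr=205 cr=205 sum_balances=0
After txn 5: dr=432 cr=432 sum_balances=0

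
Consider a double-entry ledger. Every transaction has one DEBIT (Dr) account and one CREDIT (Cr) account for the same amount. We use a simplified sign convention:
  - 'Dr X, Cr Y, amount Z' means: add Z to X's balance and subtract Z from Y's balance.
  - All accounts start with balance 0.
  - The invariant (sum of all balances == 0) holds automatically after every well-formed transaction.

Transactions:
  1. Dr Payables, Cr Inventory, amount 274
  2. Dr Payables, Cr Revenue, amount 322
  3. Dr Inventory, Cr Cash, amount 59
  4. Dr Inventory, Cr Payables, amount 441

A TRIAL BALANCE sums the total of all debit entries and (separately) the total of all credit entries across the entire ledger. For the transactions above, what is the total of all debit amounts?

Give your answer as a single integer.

Answer: 1096

Derivation:
Txn 1: debit+=274
Txn 2: debit+=322
Txn 3: debit+=59
Txn 4: debit+=441
Total debits = 1096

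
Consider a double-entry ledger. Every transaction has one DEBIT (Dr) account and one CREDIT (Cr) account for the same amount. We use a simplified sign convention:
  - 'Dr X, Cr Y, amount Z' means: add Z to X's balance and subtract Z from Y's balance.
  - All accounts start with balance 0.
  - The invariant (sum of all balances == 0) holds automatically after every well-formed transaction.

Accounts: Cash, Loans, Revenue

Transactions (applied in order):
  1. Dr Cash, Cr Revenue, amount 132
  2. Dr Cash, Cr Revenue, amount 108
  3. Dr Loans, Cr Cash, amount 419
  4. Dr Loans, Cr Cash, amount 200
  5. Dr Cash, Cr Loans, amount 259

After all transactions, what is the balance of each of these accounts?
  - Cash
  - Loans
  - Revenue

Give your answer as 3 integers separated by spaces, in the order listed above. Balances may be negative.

Answer: -120 360 -240

Derivation:
After txn 1 (Dr Cash, Cr Revenue, amount 132): Cash=132 Revenue=-132
After txn 2 (Dr Cash, Cr Revenue, amount 108): Cash=240 Revenue=-240
After txn 3 (Dr Loans, Cr Cash, amount 419): Cash=-179 Loans=419 Revenue=-240
After txn 4 (Dr Loans, Cr Cash, amount 200): Cash=-379 Loans=619 Revenue=-240
After txn 5 (Dr Cash, Cr Loans, amount 259): Cash=-120 Loans=360 Revenue=-240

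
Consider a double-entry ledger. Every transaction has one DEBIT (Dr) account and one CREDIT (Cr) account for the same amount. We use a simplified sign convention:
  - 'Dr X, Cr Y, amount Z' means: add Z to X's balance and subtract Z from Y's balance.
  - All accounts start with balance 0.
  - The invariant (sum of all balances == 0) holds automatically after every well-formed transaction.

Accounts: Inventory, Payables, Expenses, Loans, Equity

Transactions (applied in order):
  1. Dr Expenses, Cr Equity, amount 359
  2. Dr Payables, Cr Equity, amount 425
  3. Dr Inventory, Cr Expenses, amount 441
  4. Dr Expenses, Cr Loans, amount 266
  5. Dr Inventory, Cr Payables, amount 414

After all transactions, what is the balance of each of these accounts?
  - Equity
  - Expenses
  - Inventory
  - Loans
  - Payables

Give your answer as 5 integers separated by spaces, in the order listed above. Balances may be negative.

Answer: -784 184 855 -266 11

Derivation:
After txn 1 (Dr Expenses, Cr Equity, amount 359): Equity=-359 Expenses=359
After txn 2 (Dr Payables, Cr Equity, amount 425): Equity=-784 Expenses=359 Payables=425
After txn 3 (Dr Inventory, Cr Expenses, amount 441): Equity=-784 Expenses=-82 Inventory=441 Payables=425
After txn 4 (Dr Expenses, Cr Loans, amount 266): Equity=-784 Expenses=184 Inventory=441 Loans=-266 Payables=425
After txn 5 (Dr Inventory, Cr Payables, amount 414): Equity=-784 Expenses=184 Inventory=855 Loans=-266 Payables=11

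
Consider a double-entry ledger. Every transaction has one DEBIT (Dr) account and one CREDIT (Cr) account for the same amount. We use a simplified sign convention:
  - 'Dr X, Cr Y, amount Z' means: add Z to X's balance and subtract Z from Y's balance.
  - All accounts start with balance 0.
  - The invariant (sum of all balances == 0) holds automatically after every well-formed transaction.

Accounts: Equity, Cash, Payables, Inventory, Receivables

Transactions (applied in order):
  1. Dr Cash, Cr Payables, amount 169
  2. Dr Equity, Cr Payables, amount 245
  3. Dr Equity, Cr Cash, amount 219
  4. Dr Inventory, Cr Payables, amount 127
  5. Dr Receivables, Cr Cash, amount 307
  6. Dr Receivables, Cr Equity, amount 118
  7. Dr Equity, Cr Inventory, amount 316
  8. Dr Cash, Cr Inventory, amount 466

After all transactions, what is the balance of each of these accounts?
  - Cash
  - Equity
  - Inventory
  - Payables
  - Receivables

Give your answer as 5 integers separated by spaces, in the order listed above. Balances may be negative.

Answer: 109 662 -655 -541 425

Derivation:
After txn 1 (Dr Cash, Cr Payables, amount 169): Cash=169 Payables=-169
After txn 2 (Dr Equity, Cr Payables, amount 245): Cash=169 Equity=245 Payables=-414
After txn 3 (Dr Equity, Cr Cash, amount 219): Cash=-50 Equity=464 Payables=-414
After txn 4 (Dr Inventory, Cr Payables, amount 127): Cash=-50 Equity=464 Inventory=127 Payables=-541
After txn 5 (Dr Receivables, Cr Cash, amount 307): Cash=-357 Equity=464 Inventory=127 Payables=-541 Receivables=307
After txn 6 (Dr Receivables, Cr Equity, amount 118): Cash=-357 Equity=346 Inventory=127 Payables=-541 Receivables=425
After txn 7 (Dr Equity, Cr Inventory, amount 316): Cash=-357 Equity=662 Inventory=-189 Payables=-541 Receivables=425
After txn 8 (Dr Cash, Cr Inventory, amount 466): Cash=109 Equity=662 Inventory=-655 Payables=-541 Receivables=425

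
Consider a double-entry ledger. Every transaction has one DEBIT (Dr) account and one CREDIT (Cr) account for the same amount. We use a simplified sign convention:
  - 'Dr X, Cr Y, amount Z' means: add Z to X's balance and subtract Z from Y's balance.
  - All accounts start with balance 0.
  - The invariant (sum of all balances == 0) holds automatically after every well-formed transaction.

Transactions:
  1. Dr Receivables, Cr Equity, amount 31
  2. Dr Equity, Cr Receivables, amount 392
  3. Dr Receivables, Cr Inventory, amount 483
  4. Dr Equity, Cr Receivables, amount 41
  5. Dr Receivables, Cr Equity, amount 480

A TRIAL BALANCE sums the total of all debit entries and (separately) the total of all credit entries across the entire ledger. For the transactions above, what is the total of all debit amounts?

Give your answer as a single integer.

Txn 1: debit+=31
Txn 2: debit+=392
Txn 3: debit+=483
Txn 4: debit+=41
Txn 5: debit+=480
Total debits = 1427

Answer: 1427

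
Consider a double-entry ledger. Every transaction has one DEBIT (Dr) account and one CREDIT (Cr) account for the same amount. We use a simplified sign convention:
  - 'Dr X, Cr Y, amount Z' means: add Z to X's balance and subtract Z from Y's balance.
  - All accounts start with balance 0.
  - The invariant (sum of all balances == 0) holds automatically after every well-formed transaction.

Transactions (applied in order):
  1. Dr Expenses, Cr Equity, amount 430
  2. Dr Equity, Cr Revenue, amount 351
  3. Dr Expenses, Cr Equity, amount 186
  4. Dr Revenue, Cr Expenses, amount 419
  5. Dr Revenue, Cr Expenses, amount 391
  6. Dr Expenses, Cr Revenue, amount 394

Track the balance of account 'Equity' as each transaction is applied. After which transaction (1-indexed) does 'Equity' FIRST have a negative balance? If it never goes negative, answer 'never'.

Answer: 1

Derivation:
After txn 1: Equity=-430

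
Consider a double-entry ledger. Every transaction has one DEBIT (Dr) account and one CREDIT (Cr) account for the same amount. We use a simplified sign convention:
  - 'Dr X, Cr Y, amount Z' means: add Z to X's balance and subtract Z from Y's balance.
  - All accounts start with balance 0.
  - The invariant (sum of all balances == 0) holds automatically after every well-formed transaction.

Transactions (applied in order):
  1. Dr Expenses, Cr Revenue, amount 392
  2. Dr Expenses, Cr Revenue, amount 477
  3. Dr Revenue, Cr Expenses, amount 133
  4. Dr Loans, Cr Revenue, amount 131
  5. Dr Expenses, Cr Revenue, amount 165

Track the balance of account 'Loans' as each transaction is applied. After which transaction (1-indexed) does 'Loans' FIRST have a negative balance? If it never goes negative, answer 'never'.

After txn 1: Loans=0
After txn 2: Loans=0
After txn 3: Loans=0
After txn 4: Loans=131
After txn 5: Loans=131

Answer: never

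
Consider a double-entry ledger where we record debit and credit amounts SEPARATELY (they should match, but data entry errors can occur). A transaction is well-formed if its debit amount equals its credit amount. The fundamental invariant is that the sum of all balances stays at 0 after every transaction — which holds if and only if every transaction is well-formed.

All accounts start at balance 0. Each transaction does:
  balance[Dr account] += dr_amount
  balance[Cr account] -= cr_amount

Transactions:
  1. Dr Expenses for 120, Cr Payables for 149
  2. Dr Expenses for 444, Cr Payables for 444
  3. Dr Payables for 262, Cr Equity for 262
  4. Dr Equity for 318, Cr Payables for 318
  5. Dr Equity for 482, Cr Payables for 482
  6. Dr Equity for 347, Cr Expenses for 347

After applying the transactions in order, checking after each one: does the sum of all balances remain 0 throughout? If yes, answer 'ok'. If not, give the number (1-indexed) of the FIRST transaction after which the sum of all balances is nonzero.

After txn 1: dr=120 cr=149 sum_balances=-29
After txn 2: dr=444 cr=444 sum_balances=-29
After txn 3: dr=262 cr=262 sum_balances=-29
After txn 4: dr=318 cr=318 sum_balances=-29
After txn 5: dr=482 cr=482 sum_balances=-29
After txn 6: dr=347 cr=347 sum_balances=-29

Answer: 1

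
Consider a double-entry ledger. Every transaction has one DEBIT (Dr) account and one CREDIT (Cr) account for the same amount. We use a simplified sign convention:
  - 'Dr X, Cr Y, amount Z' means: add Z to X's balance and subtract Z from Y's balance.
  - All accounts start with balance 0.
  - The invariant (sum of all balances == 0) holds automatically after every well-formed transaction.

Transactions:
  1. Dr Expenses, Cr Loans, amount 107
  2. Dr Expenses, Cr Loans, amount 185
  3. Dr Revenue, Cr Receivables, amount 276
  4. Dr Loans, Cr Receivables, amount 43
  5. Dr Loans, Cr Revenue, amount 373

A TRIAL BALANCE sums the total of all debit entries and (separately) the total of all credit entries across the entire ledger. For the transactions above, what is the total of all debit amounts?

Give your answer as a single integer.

Txn 1: debit+=107
Txn 2: debit+=185
Txn 3: debit+=276
Txn 4: debit+=43
Txn 5: debit+=373
Total debits = 984

Answer: 984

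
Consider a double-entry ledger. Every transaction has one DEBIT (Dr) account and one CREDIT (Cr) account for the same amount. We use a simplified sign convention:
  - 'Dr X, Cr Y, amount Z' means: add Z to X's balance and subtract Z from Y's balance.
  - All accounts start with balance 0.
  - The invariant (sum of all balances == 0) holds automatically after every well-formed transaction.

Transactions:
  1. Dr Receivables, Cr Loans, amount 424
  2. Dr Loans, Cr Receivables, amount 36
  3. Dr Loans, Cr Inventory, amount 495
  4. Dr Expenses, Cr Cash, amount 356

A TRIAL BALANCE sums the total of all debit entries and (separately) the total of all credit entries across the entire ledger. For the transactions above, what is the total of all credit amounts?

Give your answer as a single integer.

Txn 1: credit+=424
Txn 2: credit+=36
Txn 3: credit+=495
Txn 4: credit+=356
Total credits = 1311

Answer: 1311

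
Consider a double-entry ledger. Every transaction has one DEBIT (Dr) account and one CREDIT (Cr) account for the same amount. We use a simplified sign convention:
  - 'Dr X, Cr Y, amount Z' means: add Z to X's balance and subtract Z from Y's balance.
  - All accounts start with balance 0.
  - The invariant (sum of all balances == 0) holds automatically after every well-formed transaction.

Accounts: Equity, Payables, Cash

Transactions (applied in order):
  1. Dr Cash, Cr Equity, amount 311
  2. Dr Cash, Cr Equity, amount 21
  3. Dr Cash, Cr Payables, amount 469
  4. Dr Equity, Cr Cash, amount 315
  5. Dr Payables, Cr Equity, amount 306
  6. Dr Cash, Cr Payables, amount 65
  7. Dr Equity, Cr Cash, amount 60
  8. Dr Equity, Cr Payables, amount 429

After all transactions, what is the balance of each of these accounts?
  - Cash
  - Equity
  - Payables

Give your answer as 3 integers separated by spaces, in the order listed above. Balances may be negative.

After txn 1 (Dr Cash, Cr Equity, amount 311): Cash=311 Equity=-311
After txn 2 (Dr Cash, Cr Equity, amount 21): Cash=332 Equity=-332
After txn 3 (Dr Cash, Cr Payables, amount 469): Cash=801 Equity=-332 Payables=-469
After txn 4 (Dr Equity, Cr Cash, amount 315): Cash=486 Equity=-17 Payables=-469
After txn 5 (Dr Payables, Cr Equity, amount 306): Cash=486 Equity=-323 Payables=-163
After txn 6 (Dr Cash, Cr Payables, amount 65): Cash=551 Equity=-323 Payables=-228
After txn 7 (Dr Equity, Cr Cash, amount 60): Cash=491 Equity=-263 Payables=-228
After txn 8 (Dr Equity, Cr Payables, amount 429): Cash=491 Equity=166 Payables=-657

Answer: 491 166 -657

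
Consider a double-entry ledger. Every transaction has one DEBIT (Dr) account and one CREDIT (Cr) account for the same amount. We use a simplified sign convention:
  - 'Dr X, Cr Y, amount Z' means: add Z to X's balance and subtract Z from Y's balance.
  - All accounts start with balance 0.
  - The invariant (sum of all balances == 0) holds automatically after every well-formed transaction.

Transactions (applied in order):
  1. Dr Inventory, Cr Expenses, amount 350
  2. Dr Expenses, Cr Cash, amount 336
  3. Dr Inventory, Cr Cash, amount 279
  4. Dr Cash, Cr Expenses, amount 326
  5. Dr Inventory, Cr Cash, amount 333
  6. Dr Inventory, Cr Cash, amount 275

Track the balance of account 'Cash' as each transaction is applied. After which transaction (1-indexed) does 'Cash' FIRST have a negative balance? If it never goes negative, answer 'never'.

After txn 1: Cash=0
After txn 2: Cash=-336

Answer: 2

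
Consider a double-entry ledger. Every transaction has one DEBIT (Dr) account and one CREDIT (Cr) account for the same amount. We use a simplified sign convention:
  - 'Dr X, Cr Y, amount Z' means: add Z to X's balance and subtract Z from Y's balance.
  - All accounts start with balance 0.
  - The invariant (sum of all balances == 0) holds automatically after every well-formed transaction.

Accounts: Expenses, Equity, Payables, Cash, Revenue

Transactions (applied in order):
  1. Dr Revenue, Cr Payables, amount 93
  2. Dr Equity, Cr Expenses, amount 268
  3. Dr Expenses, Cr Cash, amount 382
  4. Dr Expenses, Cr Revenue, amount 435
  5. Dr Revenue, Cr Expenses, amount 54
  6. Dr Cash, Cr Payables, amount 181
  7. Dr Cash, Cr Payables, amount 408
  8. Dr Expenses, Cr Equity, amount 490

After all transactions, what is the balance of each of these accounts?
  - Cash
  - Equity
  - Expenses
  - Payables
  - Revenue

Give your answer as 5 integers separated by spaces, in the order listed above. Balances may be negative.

Answer: 207 -222 985 -682 -288

Derivation:
After txn 1 (Dr Revenue, Cr Payables, amount 93): Payables=-93 Revenue=93
After txn 2 (Dr Equity, Cr Expenses, amount 268): Equity=268 Expenses=-268 Payables=-93 Revenue=93
After txn 3 (Dr Expenses, Cr Cash, amount 382): Cash=-382 Equity=268 Expenses=114 Payables=-93 Revenue=93
After txn 4 (Dr Expenses, Cr Revenue, amount 435): Cash=-382 Equity=268 Expenses=549 Payables=-93 Revenue=-342
After txn 5 (Dr Revenue, Cr Expenses, amount 54): Cash=-382 Equity=268 Expenses=495 Payables=-93 Revenue=-288
After txn 6 (Dr Cash, Cr Payables, amount 181): Cash=-201 Equity=268 Expenses=495 Payables=-274 Revenue=-288
After txn 7 (Dr Cash, Cr Payables, amount 408): Cash=207 Equity=268 Expenses=495 Payables=-682 Revenue=-288
After txn 8 (Dr Expenses, Cr Equity, amount 490): Cash=207 Equity=-222 Expenses=985 Payables=-682 Revenue=-288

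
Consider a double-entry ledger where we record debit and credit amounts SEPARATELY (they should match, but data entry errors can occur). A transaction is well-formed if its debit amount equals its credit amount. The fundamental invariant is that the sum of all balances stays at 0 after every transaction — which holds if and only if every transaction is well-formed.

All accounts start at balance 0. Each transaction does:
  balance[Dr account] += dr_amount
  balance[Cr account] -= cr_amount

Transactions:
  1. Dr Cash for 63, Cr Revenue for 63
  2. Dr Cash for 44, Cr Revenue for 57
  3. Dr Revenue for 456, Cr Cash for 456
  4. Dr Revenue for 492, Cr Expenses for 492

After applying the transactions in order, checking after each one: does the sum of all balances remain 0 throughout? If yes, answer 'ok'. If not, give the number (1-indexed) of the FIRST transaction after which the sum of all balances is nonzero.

Answer: 2

Derivation:
After txn 1: dr=63 cr=63 sum_balances=0
After txn 2: dr=44 cr=57 sum_balances=-13
After txn 3: dr=456 cr=456 sum_balances=-13
After txn 4: dr=492 cr=492 sum_balances=-13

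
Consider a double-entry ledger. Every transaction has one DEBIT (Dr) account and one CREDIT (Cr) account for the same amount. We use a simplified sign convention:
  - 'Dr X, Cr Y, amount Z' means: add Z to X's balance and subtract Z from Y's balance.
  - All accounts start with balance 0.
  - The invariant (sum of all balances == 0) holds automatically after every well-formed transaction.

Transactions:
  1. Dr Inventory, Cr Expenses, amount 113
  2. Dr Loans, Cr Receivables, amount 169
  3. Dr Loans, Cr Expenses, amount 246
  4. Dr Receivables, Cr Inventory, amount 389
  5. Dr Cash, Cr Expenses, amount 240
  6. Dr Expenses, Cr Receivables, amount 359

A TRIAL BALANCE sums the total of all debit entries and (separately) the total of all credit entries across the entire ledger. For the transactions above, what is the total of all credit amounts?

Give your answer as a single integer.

Answer: 1516

Derivation:
Txn 1: credit+=113
Txn 2: credit+=169
Txn 3: credit+=246
Txn 4: credit+=389
Txn 5: credit+=240
Txn 6: credit+=359
Total credits = 1516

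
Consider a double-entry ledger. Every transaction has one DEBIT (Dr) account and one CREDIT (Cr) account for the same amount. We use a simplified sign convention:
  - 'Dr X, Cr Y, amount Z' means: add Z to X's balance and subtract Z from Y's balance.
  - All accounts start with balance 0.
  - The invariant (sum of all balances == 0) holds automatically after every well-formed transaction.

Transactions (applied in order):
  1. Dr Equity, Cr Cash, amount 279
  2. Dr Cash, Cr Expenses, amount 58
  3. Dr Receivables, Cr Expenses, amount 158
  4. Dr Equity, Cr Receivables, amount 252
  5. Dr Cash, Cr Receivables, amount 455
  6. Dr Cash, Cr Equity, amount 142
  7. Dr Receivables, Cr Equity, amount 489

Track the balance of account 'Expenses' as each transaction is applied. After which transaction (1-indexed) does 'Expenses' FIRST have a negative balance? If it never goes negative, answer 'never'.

After txn 1: Expenses=0
After txn 2: Expenses=-58

Answer: 2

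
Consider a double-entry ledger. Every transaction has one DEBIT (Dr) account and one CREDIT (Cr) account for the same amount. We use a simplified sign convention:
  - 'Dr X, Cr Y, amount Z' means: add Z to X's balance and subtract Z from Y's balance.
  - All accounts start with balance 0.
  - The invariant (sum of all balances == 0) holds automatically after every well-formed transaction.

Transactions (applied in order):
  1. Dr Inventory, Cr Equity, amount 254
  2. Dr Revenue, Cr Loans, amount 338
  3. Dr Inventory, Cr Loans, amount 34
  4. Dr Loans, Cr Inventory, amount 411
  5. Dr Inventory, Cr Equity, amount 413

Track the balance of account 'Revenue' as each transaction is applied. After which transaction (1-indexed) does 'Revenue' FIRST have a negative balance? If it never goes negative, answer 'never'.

Answer: never

Derivation:
After txn 1: Revenue=0
After txn 2: Revenue=338
After txn 3: Revenue=338
After txn 4: Revenue=338
After txn 5: Revenue=338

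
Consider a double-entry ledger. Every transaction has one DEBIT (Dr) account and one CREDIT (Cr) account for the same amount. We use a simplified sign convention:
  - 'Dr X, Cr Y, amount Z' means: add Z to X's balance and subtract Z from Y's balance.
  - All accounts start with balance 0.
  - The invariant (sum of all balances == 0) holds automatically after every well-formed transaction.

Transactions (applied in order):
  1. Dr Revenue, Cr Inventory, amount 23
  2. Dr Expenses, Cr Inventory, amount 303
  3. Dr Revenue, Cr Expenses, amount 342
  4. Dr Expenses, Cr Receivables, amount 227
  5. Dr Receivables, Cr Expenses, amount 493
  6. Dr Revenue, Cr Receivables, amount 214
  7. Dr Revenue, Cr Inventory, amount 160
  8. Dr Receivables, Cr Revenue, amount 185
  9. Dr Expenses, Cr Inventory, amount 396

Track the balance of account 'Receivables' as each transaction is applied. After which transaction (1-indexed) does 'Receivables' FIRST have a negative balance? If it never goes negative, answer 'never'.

After txn 1: Receivables=0
After txn 2: Receivables=0
After txn 3: Receivables=0
After txn 4: Receivables=-227

Answer: 4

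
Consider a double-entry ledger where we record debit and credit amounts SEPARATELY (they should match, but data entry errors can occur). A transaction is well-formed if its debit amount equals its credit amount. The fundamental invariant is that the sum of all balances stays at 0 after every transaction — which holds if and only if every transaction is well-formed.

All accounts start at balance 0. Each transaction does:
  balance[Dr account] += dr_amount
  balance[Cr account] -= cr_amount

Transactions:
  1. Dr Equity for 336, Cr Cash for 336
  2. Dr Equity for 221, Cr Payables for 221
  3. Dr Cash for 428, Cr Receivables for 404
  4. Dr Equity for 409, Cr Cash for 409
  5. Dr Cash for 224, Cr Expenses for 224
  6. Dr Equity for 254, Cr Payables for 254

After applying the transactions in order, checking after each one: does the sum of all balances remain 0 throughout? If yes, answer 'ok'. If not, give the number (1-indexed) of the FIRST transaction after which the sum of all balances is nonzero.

After txn 1: dr=336 cr=336 sum_balances=0
After txn 2: dr=221 cr=221 sum_balances=0
After txn 3: dr=428 cr=404 sum_balances=24
After txn 4: dr=409 cr=409 sum_balances=24
After txn 5: dr=224 cr=224 sum_balances=24
After txn 6: dr=254 cr=254 sum_balances=24

Answer: 3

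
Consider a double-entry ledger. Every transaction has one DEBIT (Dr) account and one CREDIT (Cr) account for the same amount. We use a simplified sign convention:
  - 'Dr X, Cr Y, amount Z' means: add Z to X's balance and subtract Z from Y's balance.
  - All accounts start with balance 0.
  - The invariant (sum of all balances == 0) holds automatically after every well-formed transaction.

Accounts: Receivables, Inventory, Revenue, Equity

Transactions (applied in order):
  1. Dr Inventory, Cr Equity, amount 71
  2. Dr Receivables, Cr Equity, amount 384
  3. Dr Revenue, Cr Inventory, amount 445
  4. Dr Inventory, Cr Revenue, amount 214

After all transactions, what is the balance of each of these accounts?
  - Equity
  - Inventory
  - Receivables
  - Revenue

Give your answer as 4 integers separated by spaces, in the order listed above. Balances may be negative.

Answer: -455 -160 384 231

Derivation:
After txn 1 (Dr Inventory, Cr Equity, amount 71): Equity=-71 Inventory=71
After txn 2 (Dr Receivables, Cr Equity, amount 384): Equity=-455 Inventory=71 Receivables=384
After txn 3 (Dr Revenue, Cr Inventory, amount 445): Equity=-455 Inventory=-374 Receivables=384 Revenue=445
After txn 4 (Dr Inventory, Cr Revenue, amount 214): Equity=-455 Inventory=-160 Receivables=384 Revenue=231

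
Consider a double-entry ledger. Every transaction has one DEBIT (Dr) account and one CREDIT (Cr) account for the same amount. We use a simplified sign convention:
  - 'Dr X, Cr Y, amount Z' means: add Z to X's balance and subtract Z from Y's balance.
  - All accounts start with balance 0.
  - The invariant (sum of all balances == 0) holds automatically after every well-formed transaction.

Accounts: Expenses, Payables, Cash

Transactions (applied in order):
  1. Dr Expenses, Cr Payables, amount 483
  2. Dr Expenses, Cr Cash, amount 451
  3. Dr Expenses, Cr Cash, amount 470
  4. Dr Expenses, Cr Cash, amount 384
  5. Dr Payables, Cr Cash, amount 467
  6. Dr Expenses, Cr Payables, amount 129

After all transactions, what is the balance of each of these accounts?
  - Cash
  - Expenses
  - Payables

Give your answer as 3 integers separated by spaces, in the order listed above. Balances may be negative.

Answer: -1772 1917 -145

Derivation:
After txn 1 (Dr Expenses, Cr Payables, amount 483): Expenses=483 Payables=-483
After txn 2 (Dr Expenses, Cr Cash, amount 451): Cash=-451 Expenses=934 Payables=-483
After txn 3 (Dr Expenses, Cr Cash, amount 470): Cash=-921 Expenses=1404 Payables=-483
After txn 4 (Dr Expenses, Cr Cash, amount 384): Cash=-1305 Expenses=1788 Payables=-483
After txn 5 (Dr Payables, Cr Cash, amount 467): Cash=-1772 Expenses=1788 Payables=-16
After txn 6 (Dr Expenses, Cr Payables, amount 129): Cash=-1772 Expenses=1917 Payables=-145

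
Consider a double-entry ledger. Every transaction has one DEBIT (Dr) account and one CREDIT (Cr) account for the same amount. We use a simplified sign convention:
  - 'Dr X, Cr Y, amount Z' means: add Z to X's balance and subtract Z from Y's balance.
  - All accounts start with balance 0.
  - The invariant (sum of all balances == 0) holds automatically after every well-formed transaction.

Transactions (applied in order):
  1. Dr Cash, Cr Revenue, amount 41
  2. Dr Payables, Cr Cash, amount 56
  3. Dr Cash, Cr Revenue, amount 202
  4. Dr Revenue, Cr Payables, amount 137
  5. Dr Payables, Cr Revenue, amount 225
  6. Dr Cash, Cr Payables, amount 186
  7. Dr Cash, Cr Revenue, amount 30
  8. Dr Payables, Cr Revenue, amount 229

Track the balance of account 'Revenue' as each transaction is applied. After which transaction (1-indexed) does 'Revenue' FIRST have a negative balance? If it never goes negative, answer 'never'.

After txn 1: Revenue=-41

Answer: 1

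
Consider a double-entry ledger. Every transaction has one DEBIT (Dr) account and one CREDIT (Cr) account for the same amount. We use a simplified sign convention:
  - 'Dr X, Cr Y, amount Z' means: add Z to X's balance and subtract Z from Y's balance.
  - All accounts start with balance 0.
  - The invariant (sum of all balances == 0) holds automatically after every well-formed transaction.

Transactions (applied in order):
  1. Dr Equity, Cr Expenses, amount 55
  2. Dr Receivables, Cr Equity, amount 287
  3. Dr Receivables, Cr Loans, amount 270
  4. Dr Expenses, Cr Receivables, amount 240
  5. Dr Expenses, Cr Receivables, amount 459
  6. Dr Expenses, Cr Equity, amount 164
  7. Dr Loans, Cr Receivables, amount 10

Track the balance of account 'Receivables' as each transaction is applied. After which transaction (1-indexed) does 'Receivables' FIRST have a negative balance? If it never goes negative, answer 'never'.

Answer: 5

Derivation:
After txn 1: Receivables=0
After txn 2: Receivables=287
After txn 3: Receivables=557
After txn 4: Receivables=317
After txn 5: Receivables=-142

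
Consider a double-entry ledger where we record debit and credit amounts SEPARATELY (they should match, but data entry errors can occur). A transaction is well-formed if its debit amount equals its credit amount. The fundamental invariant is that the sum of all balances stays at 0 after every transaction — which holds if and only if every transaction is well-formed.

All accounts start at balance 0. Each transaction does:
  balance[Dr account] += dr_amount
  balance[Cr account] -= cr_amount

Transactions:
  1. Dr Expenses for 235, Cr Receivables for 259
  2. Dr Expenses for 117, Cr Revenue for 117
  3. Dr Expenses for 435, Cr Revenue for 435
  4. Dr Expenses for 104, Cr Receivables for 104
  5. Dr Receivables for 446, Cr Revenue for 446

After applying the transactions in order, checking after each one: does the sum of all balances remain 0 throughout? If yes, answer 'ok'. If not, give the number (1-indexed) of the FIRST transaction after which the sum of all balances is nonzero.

After txn 1: dr=235 cr=259 sum_balances=-24
After txn 2: dr=117 cr=117 sum_balances=-24
After txn 3: dr=435 cr=435 sum_balances=-24
After txn 4: dr=104 cr=104 sum_balances=-24
After txn 5: dr=446 cr=446 sum_balances=-24

Answer: 1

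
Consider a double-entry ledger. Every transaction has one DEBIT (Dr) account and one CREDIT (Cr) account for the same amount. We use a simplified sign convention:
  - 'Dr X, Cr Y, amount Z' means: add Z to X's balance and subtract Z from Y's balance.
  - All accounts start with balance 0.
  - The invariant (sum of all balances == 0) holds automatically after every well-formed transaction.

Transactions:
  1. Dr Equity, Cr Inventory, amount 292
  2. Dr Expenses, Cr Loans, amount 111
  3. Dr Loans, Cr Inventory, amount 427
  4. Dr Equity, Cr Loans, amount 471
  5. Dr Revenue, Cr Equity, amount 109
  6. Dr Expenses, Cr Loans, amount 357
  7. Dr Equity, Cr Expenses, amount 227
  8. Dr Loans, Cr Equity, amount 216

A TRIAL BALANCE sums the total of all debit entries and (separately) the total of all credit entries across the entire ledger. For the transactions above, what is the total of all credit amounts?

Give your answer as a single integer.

Answer: 2210

Derivation:
Txn 1: credit+=292
Txn 2: credit+=111
Txn 3: credit+=427
Txn 4: credit+=471
Txn 5: credit+=109
Txn 6: credit+=357
Txn 7: credit+=227
Txn 8: credit+=216
Total credits = 2210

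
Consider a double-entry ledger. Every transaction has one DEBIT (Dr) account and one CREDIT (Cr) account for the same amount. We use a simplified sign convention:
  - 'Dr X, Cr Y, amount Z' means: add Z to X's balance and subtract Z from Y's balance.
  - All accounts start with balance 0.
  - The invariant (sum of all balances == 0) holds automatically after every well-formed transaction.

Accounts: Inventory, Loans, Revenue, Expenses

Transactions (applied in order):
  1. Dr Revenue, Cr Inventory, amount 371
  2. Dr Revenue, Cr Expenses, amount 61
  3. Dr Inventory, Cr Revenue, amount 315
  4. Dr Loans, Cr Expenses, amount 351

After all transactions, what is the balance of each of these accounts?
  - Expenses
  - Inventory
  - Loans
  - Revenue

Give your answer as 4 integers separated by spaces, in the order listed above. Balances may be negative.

Answer: -412 -56 351 117

Derivation:
After txn 1 (Dr Revenue, Cr Inventory, amount 371): Inventory=-371 Revenue=371
After txn 2 (Dr Revenue, Cr Expenses, amount 61): Expenses=-61 Inventory=-371 Revenue=432
After txn 3 (Dr Inventory, Cr Revenue, amount 315): Expenses=-61 Inventory=-56 Revenue=117
After txn 4 (Dr Loans, Cr Expenses, amount 351): Expenses=-412 Inventory=-56 Loans=351 Revenue=117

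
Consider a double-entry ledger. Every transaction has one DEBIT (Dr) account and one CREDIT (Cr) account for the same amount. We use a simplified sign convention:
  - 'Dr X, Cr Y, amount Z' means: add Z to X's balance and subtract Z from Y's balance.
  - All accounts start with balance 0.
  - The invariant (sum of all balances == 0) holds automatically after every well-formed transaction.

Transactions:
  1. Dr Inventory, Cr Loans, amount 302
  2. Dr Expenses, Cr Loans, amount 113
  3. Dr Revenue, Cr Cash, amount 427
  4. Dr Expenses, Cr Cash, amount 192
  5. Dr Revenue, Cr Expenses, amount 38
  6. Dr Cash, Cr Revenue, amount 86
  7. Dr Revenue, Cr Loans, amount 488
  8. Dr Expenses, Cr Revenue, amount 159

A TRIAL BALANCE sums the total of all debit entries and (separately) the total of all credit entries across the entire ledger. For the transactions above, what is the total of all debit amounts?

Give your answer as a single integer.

Answer: 1805

Derivation:
Txn 1: debit+=302
Txn 2: debit+=113
Txn 3: debit+=427
Txn 4: debit+=192
Txn 5: debit+=38
Txn 6: debit+=86
Txn 7: debit+=488
Txn 8: debit+=159
Total debits = 1805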